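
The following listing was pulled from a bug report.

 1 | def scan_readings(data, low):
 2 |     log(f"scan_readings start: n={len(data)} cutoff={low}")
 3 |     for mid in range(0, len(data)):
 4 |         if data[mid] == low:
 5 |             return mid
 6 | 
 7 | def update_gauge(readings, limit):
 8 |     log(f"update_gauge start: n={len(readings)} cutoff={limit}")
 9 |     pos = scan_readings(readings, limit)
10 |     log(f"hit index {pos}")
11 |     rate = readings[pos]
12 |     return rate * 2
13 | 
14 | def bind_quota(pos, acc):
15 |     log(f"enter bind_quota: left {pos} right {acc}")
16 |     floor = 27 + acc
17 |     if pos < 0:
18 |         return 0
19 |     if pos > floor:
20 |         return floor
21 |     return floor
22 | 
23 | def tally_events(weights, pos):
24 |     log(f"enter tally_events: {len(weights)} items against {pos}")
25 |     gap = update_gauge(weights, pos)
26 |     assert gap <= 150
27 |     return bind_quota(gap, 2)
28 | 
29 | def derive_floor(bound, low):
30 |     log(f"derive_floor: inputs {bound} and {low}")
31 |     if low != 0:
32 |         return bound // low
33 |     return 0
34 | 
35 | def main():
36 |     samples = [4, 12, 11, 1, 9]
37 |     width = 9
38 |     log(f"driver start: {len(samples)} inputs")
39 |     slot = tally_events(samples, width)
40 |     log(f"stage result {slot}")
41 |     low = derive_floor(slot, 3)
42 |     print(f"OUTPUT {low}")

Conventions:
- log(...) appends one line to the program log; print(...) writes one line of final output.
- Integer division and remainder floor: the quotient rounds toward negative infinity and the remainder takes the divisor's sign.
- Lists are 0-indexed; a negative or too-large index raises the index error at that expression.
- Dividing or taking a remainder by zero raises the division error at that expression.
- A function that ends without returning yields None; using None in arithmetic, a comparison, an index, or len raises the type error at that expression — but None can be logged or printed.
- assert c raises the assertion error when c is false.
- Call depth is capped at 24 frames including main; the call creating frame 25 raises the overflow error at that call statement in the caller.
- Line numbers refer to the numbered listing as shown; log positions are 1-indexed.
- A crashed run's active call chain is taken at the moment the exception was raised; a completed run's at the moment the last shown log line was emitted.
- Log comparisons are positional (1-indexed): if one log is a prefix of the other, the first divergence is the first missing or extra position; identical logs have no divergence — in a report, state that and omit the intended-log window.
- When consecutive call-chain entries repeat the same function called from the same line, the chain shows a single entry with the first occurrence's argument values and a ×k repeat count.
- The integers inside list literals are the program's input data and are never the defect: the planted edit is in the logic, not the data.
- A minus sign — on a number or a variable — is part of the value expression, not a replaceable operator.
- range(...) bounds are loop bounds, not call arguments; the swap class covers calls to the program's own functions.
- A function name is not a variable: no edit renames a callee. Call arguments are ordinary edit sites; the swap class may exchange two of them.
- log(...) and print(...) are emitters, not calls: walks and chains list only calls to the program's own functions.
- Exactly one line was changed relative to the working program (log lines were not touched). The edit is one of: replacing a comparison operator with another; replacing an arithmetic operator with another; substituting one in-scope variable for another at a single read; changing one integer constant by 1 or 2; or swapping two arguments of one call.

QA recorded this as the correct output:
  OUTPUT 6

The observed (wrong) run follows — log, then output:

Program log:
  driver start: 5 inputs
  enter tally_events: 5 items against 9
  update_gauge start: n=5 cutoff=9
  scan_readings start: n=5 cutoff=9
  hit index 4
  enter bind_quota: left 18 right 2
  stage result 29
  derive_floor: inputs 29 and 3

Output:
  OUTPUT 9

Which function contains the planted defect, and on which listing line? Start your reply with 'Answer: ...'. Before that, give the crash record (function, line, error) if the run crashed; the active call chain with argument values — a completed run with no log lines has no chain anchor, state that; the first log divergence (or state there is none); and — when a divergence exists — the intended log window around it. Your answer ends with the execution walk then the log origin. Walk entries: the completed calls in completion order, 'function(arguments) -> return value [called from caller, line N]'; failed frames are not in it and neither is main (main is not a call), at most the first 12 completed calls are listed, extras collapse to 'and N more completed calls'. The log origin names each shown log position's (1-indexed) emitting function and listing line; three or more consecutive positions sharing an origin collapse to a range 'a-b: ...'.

Answer: the defect is in bind_quota at line 21.
Core observation: The earliest visible damage is log position 7 — 'stage result 29' rather than the intended 'stage result 18'.
Call chain: main -> derive_floor(29, 3) (called at line 41).
First divergence: at position 7 the run shows 'stage result 29' where the working version logs 'stage result 18'.
Intended log window:
  5: hit index 4
  6: enter bind_quota: left 18 right 2
  7: stage result 18
  8: derive_floor: inputs 18 and 3
Execution walk:
  scan_readings([4, 12, 11, 1, 9], 9) -> 4  [called from update_gauge, line 9]
  update_gauge([4, 12, 11, 1, 9], 9) -> 18  [called from tally_events, line 25]
  bind_quota(18, 2) -> 29  [called from tally_events, line 27]
  tally_events([4, 12, 11, 1, 9], 9) -> 29  [called from main, line 39]
  derive_floor(29, 3) -> 9  [called from main, line 41]
Log origins:
  1: emitted by main (line 38)
  2: emitted by tally_events (line 24)
  3: emitted by update_gauge (line 8)
  4: emitted by scan_readings (line 2)
  5: emitted by update_gauge (line 10)
  6: emitted by bind_quota (line 15)
  7: emitted by main (line 40)
  8: emitted by derive_floor (line 30)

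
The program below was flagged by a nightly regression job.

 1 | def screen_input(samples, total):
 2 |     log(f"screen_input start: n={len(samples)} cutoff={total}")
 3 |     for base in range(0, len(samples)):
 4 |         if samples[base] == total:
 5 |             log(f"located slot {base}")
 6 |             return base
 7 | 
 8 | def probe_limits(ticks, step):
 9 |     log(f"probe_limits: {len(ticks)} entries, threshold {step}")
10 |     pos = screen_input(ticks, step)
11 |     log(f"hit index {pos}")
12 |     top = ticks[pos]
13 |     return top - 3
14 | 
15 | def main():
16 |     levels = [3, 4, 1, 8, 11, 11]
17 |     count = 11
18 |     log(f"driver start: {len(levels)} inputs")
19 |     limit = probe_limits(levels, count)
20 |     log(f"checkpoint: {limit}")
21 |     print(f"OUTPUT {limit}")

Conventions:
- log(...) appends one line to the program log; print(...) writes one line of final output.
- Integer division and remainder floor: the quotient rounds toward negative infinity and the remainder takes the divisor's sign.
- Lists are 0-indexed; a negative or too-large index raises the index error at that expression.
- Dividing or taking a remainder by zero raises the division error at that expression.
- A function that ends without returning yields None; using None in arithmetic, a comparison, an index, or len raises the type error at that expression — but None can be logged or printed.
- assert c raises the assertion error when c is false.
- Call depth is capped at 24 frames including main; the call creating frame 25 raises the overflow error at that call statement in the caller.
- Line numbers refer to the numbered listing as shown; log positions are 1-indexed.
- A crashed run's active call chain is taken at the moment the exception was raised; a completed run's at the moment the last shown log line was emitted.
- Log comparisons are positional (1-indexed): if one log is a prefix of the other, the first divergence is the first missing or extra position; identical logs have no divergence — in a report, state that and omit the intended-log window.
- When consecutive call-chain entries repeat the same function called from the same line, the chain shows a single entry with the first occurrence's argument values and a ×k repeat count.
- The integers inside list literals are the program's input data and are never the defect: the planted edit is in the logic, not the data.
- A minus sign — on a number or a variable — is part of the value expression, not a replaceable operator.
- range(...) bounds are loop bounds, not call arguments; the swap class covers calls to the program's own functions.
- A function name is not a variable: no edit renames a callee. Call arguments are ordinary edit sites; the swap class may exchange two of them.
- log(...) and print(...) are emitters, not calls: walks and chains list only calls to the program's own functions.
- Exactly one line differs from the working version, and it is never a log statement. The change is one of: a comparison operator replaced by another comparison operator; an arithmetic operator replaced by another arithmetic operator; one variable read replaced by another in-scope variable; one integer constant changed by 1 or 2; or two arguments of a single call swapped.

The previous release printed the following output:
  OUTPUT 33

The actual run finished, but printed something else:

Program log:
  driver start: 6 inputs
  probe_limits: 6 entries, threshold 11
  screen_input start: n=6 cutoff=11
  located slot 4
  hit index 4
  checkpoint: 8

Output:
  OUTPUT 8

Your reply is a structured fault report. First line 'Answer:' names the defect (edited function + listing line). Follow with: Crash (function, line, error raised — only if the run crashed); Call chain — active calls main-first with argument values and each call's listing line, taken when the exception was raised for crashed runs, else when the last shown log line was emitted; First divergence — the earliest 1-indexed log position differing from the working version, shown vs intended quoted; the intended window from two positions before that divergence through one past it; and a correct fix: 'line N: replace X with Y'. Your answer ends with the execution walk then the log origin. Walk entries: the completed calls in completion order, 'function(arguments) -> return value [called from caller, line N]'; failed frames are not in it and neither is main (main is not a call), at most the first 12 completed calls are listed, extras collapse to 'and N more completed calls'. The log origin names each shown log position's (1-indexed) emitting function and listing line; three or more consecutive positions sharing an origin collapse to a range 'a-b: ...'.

Answer: the defect is in probe_limits at line 13.
Key observation: Log line 6 is where behavior first shows: 'checkpoint: 8' appears instead of 'checkpoint: 33'.
Call chain: main.
First divergence: position 6; shown 'checkpoint: 8' vs intended 'checkpoint: 33'.
Intended log window:
  4: located slot 4
  5: hit index 4
  6: checkpoint: 33
Execution walk:
  screen_input([3, 4, 1, 8, 11, 11], 11) -> 4  [called from probe_limits, line 10]
  probe_limits([3, 4, 1, 8, 11, 11], 11) -> 8  [called from main, line 19]
Log origins:
  1: from main, line 18
  2: from probe_limits, line 9
  3: from screen_input, line 2
  4: from screen_input, line 5
  5: from probe_limits, line 11
  6: from main, line 20
A correct fix: line 13: replace `-` with `*`.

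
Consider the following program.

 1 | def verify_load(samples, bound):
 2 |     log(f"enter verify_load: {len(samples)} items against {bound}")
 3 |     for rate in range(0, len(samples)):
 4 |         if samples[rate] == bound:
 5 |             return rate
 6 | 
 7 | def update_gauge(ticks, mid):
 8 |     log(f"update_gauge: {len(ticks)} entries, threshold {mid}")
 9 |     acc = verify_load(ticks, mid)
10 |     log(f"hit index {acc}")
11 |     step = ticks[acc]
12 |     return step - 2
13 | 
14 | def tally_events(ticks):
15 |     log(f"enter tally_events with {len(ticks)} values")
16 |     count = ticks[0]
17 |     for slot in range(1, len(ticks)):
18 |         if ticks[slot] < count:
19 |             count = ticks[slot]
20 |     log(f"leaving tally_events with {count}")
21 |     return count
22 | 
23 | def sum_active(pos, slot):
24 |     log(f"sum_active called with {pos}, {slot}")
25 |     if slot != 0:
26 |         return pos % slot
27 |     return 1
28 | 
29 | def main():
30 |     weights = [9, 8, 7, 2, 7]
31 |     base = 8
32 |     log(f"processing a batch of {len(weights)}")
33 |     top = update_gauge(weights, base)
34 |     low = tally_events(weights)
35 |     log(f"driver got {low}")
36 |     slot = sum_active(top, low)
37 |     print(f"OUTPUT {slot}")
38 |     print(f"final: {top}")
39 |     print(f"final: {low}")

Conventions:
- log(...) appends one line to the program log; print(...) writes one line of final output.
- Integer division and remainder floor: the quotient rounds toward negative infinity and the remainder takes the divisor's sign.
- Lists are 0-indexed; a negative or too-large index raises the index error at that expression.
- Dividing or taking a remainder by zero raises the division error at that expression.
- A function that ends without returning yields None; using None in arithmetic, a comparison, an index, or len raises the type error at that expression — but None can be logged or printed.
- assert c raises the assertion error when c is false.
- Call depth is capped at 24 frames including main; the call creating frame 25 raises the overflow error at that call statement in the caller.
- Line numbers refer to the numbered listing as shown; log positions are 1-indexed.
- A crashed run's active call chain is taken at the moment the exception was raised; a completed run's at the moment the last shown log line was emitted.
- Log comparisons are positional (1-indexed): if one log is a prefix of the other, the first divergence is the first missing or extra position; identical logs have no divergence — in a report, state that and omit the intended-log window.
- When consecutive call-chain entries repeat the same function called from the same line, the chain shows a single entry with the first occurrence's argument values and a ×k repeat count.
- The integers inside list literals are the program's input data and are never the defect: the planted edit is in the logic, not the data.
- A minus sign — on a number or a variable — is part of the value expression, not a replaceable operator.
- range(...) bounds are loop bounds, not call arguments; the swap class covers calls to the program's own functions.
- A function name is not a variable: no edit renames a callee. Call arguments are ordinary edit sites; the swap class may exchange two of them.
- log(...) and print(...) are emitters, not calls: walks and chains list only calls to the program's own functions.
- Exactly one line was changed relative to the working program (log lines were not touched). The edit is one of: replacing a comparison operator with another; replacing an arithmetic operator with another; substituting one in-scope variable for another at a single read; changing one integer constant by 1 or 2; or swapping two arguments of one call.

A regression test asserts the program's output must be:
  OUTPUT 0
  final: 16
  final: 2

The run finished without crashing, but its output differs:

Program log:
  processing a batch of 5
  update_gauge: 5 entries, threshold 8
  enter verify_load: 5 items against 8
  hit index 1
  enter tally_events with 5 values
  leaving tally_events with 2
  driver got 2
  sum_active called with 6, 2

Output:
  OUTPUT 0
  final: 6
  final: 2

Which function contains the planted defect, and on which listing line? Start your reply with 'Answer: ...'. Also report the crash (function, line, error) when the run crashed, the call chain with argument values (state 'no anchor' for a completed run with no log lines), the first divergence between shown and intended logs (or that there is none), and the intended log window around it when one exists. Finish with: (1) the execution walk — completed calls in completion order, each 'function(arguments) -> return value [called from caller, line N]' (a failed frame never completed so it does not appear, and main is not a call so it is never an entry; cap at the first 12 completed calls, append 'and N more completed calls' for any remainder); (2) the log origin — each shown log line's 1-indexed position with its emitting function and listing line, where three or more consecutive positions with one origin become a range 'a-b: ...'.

Answer: the defect is in update_gauge at line 12.
Key fact: At log position 8 the runs split — shown 'sum_active called with 6, 2', but the working version logs 'sum_active called with 16, 2'.
Call chain: main -> sum_active(6, 2) (called at line 36).
First divergence: position 8 — shown 'sum_active called with 6, 2', intended 'sum_active called with 16, 2'.
Intended log window:
  6: leaving tally_events with 2
  7: driver got 2
  8: sum_active called with 16, 2
Execution walk:
  verify_load([9, 8, 7, 2, 7], 8) -> 1  [called from update_gauge, line 9]
  update_gauge([9, 8, 7, 2, 7], 8) -> 6  [called from main, line 33]
  tally_events([9, 8, 7, 2, 7]) -> 2  [called from main, line 34]
  sum_active(6, 2) -> 0  [called from main, line 36]
Log origins:
  1: emitted by main (line 32)
  2: emitted by update_gauge (line 8)
  3: emitted by verify_load (line 2)
  4: emitted by update_gauge (line 10)
  5: emitted by tally_events (line 15)
  6: emitted by tally_events (line 20)
  7: emitted by main (line 35)
  8: emitted by sum_active (line 24)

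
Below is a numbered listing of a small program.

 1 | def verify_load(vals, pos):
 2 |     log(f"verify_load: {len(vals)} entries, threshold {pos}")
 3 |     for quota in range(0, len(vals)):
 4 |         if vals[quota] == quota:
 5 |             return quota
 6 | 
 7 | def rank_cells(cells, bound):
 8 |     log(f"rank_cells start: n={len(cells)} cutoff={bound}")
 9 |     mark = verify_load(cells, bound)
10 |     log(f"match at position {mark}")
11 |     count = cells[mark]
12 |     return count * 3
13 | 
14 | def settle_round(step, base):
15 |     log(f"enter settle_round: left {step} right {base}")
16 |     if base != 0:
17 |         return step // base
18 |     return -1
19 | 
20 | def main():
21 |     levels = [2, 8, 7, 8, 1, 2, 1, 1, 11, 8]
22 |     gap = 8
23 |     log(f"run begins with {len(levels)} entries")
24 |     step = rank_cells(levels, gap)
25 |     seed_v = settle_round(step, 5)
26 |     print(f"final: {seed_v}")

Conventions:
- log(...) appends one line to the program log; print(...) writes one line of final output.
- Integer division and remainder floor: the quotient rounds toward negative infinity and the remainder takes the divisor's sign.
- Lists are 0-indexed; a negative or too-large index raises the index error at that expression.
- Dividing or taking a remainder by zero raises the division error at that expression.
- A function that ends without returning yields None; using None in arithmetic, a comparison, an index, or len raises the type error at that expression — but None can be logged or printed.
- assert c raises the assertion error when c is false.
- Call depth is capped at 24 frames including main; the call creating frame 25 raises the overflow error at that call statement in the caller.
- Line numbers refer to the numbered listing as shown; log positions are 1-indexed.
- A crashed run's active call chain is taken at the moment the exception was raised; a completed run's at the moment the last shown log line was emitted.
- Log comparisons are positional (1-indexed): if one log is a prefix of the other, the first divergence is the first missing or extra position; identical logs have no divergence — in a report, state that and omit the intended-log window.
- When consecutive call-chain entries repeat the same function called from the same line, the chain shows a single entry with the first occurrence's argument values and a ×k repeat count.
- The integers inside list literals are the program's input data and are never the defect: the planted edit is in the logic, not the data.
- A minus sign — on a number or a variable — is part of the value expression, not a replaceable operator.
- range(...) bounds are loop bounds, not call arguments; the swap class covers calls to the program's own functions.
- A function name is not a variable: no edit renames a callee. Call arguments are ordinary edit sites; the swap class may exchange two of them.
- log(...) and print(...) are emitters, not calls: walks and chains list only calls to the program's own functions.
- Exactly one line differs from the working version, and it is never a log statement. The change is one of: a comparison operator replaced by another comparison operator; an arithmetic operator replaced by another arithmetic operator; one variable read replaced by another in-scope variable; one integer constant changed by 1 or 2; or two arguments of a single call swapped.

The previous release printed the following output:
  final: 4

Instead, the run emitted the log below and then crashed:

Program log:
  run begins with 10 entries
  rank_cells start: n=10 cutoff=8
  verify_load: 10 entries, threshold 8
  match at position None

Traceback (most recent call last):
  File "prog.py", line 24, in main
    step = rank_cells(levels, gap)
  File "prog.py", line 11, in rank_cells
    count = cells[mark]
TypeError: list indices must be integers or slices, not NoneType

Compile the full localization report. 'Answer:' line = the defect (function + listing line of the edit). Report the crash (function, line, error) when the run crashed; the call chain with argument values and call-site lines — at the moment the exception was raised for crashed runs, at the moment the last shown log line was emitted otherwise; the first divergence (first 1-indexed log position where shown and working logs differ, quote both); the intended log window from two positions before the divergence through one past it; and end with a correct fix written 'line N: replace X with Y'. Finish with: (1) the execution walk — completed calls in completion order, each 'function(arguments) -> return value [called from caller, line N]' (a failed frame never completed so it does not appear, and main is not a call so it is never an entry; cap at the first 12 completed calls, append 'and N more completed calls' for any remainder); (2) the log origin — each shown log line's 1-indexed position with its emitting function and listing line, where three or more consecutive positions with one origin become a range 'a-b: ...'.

Answer: the defect is in verify_load at line 4.
Key observation: Position 4 is the first bad log line: 'match at position None' should read 'match at position 1'.
Crash: rank_cells, line 11, TypeError.
Call chain: main -> rank_cells([2, 8, 7, 8, 1, 2, 1, 1, 11, 8], 8) (called at line 24).
First divergence: at position 4 the run shows 'match at position None' where the working version logs 'match at position 1'.
Intended log window:
  2: rank_cells start: n=10 cutoff=8
  3: verify_load: 10 entries, threshold 8
  4: match at position 1
  5: enter settle_round: left 24 right 5
Execution walk:
  verify_load([2, 8, 7, 8, 1, 2, 1, 1, 11, 8], 8) -> None  [called from rank_cells, line 9]
Origin of each log line:
  1: from main, line 23
  2: from rank_cells, line 8
  3: from verify_load, line 2
  4: from rank_cells, line 10
A correct fix: line 4: replace `vals[quota] == quota` with `vals[quota] == pos`.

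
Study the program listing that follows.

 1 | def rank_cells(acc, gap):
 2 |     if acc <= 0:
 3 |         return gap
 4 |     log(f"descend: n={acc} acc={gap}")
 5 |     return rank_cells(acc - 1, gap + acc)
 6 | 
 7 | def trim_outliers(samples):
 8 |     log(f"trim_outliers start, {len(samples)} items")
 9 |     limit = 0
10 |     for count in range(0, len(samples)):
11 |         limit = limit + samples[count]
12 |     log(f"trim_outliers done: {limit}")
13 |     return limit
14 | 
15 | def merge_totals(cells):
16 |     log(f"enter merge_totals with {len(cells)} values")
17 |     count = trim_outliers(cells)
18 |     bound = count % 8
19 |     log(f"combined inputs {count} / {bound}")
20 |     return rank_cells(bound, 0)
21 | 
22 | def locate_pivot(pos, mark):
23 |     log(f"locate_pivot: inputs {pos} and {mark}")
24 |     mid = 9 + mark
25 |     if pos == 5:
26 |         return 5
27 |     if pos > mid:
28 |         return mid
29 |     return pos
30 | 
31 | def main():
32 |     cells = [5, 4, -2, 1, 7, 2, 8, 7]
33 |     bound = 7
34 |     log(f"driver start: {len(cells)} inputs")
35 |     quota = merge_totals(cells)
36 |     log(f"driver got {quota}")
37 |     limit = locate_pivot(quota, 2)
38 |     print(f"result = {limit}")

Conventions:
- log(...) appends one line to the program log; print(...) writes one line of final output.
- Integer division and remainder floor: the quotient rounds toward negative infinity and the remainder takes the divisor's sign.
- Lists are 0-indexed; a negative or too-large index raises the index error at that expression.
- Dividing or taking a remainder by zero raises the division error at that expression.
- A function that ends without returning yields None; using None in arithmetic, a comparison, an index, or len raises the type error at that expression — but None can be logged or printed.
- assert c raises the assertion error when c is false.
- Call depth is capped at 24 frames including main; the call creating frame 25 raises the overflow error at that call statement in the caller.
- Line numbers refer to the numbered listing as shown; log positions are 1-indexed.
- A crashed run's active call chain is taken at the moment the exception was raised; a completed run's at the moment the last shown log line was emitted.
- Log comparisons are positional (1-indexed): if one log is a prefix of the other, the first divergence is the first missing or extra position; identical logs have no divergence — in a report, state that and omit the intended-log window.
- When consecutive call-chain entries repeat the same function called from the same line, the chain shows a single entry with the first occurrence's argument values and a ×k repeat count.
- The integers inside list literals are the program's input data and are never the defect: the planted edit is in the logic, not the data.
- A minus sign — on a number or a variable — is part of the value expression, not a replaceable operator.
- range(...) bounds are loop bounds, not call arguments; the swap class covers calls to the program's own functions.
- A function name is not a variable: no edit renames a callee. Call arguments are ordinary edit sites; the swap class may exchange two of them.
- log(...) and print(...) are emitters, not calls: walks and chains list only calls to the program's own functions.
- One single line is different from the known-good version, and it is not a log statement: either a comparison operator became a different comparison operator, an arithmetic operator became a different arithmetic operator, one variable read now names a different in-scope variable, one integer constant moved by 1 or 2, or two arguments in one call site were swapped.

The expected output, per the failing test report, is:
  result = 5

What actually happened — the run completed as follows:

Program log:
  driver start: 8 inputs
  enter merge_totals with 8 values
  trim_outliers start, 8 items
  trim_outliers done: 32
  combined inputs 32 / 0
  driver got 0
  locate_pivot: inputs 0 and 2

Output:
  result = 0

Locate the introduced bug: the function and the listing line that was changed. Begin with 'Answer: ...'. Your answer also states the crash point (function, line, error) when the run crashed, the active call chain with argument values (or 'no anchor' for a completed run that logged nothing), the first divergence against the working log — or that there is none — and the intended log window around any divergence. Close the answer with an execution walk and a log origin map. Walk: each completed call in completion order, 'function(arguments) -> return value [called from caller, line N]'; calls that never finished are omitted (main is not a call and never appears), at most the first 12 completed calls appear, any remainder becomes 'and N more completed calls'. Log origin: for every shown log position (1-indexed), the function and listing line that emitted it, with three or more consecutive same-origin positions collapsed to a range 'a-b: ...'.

Answer: the defect is in locate_pivot at line 25.
The tell: No log line changed; the fault shows up purely in the output.
Call chain: main -> locate_pivot(0, 2) (called at line 37).
First divergence: none — the logs agree in full.
Execution walk:
  trim_outliers([5, 4, -2, 1, 7, 2, 8, 7]) -> 32  [called from merge_totals, line 17]
  rank_cells(0, 0) -> 0  [called from merge_totals, line 20]
  merge_totals([5, 4, -2, 1, 7, 2, 8, 7]) -> 0  [called from main, line 35]
  locate_pivot(0, 2) -> 0  [called from main, line 37]
Log origin:
  1: emitted by main (line 34)
  2: emitted by merge_totals (line 16)
  3: emitted by trim_outliers (line 8)
  4: emitted by trim_outliers (line 12)
  5: emitted by merge_totals (line 19)
  6: emitted by main (line 36)
  7: emitted by locate_pivot (line 23)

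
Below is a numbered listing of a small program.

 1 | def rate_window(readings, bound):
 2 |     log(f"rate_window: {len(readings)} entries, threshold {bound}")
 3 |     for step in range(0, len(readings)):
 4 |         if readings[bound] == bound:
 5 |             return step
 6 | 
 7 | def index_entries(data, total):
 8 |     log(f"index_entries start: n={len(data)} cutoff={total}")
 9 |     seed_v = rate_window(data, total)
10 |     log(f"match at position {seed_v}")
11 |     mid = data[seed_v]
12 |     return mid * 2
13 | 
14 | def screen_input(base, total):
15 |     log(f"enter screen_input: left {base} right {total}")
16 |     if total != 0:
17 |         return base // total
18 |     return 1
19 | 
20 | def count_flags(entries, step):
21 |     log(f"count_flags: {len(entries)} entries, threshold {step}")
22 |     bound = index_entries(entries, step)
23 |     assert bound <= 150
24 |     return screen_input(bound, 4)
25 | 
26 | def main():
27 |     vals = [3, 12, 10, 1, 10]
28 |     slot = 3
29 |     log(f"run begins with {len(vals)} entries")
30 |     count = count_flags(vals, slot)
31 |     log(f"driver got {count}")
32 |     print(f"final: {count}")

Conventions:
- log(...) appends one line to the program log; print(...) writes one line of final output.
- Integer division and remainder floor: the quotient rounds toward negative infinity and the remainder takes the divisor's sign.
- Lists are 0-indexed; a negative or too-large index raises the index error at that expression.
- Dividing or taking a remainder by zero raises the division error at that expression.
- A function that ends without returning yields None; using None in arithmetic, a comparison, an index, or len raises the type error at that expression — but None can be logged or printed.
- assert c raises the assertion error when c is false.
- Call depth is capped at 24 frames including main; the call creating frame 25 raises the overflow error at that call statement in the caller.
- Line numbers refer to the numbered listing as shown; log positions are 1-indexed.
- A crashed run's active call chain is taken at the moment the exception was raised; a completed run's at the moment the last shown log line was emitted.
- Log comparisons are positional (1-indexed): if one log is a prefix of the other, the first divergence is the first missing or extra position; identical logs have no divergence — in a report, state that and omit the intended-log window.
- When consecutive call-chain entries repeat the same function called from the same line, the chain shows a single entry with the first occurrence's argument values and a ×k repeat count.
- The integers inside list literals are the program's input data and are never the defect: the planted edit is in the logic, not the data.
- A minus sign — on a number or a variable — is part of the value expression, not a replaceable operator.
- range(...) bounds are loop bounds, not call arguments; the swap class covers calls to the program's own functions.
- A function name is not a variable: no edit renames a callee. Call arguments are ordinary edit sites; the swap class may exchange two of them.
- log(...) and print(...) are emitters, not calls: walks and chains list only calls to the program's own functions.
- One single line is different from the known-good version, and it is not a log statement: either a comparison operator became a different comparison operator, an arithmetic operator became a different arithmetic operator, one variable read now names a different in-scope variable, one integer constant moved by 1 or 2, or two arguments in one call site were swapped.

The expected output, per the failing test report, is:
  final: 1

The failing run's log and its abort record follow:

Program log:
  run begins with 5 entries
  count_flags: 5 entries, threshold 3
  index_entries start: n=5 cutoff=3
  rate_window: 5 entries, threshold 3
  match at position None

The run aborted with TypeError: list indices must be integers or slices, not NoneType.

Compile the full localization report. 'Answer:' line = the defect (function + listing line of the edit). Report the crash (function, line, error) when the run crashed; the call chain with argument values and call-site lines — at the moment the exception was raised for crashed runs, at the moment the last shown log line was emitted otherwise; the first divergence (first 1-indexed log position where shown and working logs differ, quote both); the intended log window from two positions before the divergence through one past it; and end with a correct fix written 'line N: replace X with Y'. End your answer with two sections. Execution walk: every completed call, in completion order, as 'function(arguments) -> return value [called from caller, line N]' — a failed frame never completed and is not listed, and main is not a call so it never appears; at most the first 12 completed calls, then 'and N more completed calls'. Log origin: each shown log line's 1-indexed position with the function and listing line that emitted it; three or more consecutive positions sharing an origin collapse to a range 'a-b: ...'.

Answer: the defect is in rate_window at line 4.
Core observation: The log first diverges at position 5: the faulty run prints 'match at position None' where the working version prints 'match at position 0'.
Crash: index_entries, line 11, TypeError.
Call chain: main -> count_flags([3, 12, 10, 1, 10], 3) (called at line 30) -> index_entries([3, 12, 10, 1, 10], 3) (called at line 22).
First divergence: position 5; shown 'match at position None' vs intended 'match at position 0'.
Intended log window:
  3: index_entries start: n=5 cutoff=3
  4: rate_window: 5 entries, threshold 3
  5: match at position 0
  6: enter screen_input: left 6 right 4
Execution walk:
  rate_window([3, 12, 10, 1, 10], 3) -> None  [called from index_entries, line 9]
Origin of each log line:
  1 — main, line 29
  2 — count_flags, line 21
  3 — index_entries, line 8
  4 — rate_window, line 2
  5 — index_entries, line 10
A correct fix: line 4: replace `readings[bound]` with `readings[step]`.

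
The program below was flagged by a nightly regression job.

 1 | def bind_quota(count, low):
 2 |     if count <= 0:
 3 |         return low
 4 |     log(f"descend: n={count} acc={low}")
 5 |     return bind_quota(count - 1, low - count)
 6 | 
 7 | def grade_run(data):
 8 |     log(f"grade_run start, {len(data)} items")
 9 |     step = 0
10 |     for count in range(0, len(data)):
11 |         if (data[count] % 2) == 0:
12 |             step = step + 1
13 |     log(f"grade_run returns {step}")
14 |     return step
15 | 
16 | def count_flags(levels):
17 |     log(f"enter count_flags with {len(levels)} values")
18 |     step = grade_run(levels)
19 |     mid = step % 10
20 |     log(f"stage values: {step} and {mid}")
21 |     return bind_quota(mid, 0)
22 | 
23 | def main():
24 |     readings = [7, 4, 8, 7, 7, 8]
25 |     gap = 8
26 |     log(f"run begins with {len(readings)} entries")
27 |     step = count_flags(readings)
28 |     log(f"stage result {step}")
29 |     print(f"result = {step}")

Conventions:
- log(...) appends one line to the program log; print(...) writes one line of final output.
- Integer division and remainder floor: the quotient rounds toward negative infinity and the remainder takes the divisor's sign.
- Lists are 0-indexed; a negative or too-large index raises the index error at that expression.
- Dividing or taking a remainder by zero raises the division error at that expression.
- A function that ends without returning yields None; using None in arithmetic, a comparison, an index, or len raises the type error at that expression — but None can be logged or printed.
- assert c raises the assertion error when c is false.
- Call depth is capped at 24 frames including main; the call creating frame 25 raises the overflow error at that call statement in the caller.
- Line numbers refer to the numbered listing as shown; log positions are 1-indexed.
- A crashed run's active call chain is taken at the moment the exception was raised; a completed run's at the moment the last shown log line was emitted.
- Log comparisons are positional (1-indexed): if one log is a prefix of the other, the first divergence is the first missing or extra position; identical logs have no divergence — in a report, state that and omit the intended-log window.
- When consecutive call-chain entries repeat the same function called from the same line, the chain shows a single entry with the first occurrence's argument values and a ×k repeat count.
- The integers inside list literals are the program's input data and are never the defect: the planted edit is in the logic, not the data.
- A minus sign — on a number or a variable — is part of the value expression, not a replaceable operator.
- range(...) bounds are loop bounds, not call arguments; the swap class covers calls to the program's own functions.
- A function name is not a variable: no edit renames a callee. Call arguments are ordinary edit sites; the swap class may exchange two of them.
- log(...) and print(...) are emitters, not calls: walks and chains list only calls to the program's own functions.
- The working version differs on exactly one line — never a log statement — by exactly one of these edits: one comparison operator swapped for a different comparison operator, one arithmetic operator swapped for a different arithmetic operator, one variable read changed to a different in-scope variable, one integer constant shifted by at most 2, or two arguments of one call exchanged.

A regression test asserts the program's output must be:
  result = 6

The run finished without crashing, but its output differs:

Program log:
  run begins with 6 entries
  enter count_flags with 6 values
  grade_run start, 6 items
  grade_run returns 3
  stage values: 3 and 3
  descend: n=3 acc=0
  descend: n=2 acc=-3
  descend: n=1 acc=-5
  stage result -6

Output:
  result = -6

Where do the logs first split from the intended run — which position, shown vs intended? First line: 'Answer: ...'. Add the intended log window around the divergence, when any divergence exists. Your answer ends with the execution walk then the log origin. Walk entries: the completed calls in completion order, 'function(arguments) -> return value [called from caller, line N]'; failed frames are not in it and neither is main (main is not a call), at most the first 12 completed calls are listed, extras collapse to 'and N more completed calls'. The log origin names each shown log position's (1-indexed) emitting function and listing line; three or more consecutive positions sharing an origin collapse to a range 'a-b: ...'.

Answer: position 7 — the shown line 'descend: n=2 acc=-3' should read 'descend: n=2 acc=3'.
Intended log window:
  5: stage values: 3 and 3
  6: descend: n=3 acc=0
  7: descend: n=2 acc=3
  8: descend: n=1 acc=5
Execution walk:
  grade_run([7, 4, 8, 7, 7, 8]) -> 3  [called from count_flags, line 18]
  bind_quota(0, -6) -> -6  [called from bind_quota, line 5]
  bind_quota(1, -5) -> -6  [called from bind_quota, line 5]
  bind_quota(2, -3) -> -6  [called from bind_quota, line 5]
  bind_quota(3, 0) -> -6  [called from count_flags, line 21]
  count_flags([7, 4, 8, 7, 7, 8]) -> -6  [called from main, line 27]
Log origins:
  1: emitted by main (line 26)
  2: emitted by count_flags (line 17)
  3: emitted by grade_run (line 8)
  4: emitted by grade_run (line 13)
  5: emitted by count_flags (line 20)
  6-8: emitted by bind_quota (line 4)
  9: emitted by main (line 28)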